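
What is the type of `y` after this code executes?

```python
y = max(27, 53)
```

max() of ints returns int

int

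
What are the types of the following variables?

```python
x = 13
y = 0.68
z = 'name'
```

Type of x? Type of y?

x is int; y is float

int, float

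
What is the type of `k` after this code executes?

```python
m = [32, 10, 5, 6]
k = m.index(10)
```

list.index() returns int

int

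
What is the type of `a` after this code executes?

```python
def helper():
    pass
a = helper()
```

A function with no return statement returns None

NoneType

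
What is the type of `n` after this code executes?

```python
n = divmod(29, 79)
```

divmod() returns a tuple (quotient, remainder)

tuple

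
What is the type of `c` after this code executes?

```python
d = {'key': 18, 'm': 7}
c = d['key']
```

Accessing dict[str, int] with key 'key' returns int value 18

int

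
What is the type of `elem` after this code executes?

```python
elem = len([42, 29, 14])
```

len() always returns int

int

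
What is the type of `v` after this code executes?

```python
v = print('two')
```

print() returns None

NoneType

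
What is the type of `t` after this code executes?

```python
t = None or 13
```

'or' with None returns the other value (13, int)

int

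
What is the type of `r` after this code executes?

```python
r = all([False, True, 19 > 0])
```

all() returns bool

bool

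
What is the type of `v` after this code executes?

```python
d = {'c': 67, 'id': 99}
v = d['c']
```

Accessing dict[str, int] with key 'c' returns int value 67

int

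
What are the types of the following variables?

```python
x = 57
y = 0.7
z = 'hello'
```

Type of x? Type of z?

x is int; z is str

int, str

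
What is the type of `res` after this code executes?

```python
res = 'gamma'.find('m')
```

str.find() returns int (index, or -1)

int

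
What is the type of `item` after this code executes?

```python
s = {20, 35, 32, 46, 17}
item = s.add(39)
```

set.add() returns None (mutates in place)

NoneType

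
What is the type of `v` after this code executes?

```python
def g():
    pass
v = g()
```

A function with no return statement returns None

NoneType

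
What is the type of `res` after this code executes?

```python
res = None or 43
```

'or' with None returns the other value (43, int)

int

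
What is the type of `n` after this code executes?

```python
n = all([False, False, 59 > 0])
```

all() returns bool

bool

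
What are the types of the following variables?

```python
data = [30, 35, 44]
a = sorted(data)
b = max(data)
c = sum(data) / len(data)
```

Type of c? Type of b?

int / int returns float; max of ints returns int

float, int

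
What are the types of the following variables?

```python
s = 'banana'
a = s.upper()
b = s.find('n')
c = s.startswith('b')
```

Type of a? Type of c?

str.upper() returns str; str.startswith() returns bool

str, bool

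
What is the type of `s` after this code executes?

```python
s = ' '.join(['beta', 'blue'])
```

str.join() returns str

str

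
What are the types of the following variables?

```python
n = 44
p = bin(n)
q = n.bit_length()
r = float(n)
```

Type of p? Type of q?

bin() returns str; int.bit_length() returns int

str, int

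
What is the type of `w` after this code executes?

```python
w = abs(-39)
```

abs() of int returns int

int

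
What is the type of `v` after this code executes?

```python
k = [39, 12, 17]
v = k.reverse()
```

list.reverse() returns None

NoneType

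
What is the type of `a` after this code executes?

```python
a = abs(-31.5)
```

abs() of float returns float

float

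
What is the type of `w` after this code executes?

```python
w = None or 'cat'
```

'or' with None returns the other value ('cat', str)

str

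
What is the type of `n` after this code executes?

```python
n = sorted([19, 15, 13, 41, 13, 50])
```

sorted() always returns list

list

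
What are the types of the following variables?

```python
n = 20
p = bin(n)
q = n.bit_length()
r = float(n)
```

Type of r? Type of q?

float() returns float; int.bit_length() returns int

float, int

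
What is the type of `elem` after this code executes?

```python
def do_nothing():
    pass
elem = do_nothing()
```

A function with no return statement returns None

NoneType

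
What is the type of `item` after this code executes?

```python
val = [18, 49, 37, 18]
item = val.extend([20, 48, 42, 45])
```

list.extend() returns None

NoneType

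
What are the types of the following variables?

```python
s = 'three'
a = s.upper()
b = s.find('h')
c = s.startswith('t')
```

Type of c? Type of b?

str.startswith() returns bool; str.find() returns int

bool, int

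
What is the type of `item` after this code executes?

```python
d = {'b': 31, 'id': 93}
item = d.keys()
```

.keys() returns a dict_keys view object

dict_keys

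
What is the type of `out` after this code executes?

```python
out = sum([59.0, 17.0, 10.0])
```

sum() of floats returns float

float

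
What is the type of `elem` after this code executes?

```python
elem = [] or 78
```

'or' returns first truthy value (78, which is int)

int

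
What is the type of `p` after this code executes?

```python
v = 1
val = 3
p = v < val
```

Comparison operators return bool

bool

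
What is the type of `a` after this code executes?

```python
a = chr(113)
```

chr() returns str (single character)

str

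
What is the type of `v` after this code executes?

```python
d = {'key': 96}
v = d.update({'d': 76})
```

dict.update() returns None

NoneType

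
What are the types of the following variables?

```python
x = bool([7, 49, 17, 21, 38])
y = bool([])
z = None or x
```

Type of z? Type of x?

None or <bool> returns the bool; bool() returns bool

bool, bool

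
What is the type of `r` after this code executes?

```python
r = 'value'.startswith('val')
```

str.startswith() returns bool

bool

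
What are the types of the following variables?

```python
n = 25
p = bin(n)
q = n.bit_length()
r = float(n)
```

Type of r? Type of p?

float() returns float; bin() returns str

float, str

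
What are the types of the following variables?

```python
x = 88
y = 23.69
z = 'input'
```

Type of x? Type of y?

x is int; y is float

int, float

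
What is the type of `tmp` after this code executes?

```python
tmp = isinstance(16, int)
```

isinstance() returns bool

bool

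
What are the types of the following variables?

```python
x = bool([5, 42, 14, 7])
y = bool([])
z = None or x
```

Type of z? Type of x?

None or <bool> returns the bool; bool() returns bool

bool, bool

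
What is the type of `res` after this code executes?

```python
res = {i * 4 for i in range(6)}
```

A set comprehension {expr for x in iterable} produces a set

set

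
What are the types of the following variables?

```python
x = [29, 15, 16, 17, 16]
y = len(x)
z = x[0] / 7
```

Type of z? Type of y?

int / int returns float; len() returns int

float, int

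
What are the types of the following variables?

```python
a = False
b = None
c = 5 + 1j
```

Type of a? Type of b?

a is bool; b is NoneType

bool, NoneType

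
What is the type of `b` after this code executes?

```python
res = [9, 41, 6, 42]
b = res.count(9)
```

list.count() returns int

int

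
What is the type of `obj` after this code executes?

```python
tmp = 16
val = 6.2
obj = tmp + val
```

int + float returns float (16 + 6.2 = 22.2)

float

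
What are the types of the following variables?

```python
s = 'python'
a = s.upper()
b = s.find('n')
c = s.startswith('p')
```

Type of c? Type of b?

str.startswith() returns bool; str.find() returns int

bool, int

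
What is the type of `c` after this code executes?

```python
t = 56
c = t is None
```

'is' comparison returns bool

bool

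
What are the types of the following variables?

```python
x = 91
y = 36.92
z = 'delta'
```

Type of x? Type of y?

x is int; y is float

int, float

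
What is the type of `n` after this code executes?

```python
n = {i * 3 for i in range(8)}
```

A set comprehension {expr for x in iterable} produces a set

set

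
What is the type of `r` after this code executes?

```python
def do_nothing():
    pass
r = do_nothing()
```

A function with no return statement returns None

NoneType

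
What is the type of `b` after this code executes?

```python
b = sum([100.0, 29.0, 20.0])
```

sum() of floats returns float

float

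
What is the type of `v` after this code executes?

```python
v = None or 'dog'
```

'or' with None returns the other value ('dog', str)

str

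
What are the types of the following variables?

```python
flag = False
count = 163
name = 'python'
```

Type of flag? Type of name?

flag is bool; name is str

bool, str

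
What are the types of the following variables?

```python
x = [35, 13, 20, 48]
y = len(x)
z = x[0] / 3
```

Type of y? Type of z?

len() returns int; int / int returns float

int, float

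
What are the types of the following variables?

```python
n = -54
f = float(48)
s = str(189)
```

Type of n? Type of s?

n is int; s is str

int, str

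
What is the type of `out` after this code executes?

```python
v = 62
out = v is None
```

'is' comparison returns bool

bool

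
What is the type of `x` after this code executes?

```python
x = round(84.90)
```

round() with no ndigits arg returns int

int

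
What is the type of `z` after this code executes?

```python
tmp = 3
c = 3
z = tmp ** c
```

int ** positive int returns int (3 ** 3 = 27)

int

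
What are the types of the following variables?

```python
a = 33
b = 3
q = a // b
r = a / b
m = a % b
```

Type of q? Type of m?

int // int returns int; int % int returns int

int, int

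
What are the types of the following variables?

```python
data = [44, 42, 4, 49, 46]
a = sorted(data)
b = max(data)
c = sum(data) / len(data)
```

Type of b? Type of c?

max of ints returns int; int / int returns float

int, float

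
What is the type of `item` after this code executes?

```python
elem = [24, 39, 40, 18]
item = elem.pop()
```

list.pop() returns the popped element (int here)

int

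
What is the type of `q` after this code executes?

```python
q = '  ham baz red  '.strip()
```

str.strip() returns str

str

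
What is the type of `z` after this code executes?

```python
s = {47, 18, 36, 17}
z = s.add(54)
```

set.add() returns None (mutates in place)

NoneType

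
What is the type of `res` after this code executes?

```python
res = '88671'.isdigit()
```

str.isdigit() returns bool

bool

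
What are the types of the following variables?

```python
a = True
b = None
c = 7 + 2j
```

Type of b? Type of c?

b is NoneType; c is complex

NoneType, complex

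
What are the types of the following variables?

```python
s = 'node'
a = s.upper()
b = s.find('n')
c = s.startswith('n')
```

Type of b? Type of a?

str.find() returns int; str.upper() returns str

int, str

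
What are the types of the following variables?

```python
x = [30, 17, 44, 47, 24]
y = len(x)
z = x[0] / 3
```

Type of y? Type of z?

len() returns int; int / int returns float

int, float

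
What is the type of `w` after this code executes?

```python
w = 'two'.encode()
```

str.encode() returns bytes

bytes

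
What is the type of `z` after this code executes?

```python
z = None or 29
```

'or' with None returns the other value (29, int)

int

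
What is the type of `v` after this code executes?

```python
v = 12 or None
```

'or' returns first truthy value (12, int)

int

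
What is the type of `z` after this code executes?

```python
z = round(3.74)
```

round() with no ndigits arg returns int

int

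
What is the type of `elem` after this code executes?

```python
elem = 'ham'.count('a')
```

str.count() returns int

int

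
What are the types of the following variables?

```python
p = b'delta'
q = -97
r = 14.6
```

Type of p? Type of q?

p is bytes; q is int

bytes, int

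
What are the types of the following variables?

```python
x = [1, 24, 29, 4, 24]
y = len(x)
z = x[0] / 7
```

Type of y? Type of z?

len() returns int; int / int returns float

int, float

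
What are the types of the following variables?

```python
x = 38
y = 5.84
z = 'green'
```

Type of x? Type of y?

x is int; y is float

int, float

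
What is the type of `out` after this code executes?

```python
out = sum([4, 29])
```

sum() of ints returns int

int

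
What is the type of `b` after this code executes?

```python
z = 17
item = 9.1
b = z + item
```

int + float returns float (17 + 9.1 = 26.1)

float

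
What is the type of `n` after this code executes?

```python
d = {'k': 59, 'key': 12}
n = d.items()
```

dict.items() returns a dict_items view

dict_items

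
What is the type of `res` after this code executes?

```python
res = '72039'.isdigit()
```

str.isdigit() returns bool

bool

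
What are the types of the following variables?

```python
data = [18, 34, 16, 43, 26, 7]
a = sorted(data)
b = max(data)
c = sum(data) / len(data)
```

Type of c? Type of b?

int / int returns float; max of ints returns int

float, int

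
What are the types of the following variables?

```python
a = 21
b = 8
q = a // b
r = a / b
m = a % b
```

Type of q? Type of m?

int // int returns int; int % int returns int

int, int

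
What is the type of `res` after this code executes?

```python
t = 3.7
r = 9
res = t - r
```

float - int returns float (3.7 - 9 = -5.3)

float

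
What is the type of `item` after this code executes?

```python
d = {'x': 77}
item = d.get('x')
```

dict.get() returns the value (int) when key is found

int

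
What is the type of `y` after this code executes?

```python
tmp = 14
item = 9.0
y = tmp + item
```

int + float returns float (14 + 9.0 = 23.0)

float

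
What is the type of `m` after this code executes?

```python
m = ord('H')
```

ord() returns int (Unicode code point)

int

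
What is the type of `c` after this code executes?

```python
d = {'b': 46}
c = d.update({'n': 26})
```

dict.update() returns None

NoneType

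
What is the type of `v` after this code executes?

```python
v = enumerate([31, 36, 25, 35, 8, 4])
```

enumerate() returns an enumerate iterator object

enumerate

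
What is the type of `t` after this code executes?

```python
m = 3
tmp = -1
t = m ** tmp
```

int ** negative int returns float

float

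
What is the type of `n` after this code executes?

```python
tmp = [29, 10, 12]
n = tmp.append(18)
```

list.append() returns None (mutates in place)

NoneType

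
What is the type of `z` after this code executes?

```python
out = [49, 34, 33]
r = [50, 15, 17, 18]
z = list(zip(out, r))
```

list(zip(...)) returns a list of tuples

list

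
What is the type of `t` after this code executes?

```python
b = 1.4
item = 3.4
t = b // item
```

float // float returns float (floor division preserves float type)

float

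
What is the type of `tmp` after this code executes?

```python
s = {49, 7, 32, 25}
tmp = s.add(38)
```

set.add() returns None (mutates in place)

NoneType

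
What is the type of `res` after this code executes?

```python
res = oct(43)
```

oct() returns str representation

str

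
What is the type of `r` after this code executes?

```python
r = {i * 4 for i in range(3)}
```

A set comprehension {expr for x in iterable} produces a set

set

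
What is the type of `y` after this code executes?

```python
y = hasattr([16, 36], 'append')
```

hasattr() returns bool

bool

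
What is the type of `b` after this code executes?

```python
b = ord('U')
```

ord() returns int (Unicode code point)

int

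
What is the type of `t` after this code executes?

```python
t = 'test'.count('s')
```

str.count() returns int

int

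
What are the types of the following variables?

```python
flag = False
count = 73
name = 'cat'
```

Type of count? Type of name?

count is int; name is str

int, str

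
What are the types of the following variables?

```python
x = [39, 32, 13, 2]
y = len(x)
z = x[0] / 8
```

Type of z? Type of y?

int / int returns float; len() returns int

float, int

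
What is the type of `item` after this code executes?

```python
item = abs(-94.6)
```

abs() of float returns float

float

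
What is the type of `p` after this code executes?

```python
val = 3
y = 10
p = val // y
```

int // int returns int (3 // 10 = 0)

int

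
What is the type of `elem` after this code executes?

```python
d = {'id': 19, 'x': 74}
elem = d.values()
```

.values() returns a dict_values view object

dict_values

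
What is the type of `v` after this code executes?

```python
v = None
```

None has type NoneType

NoneType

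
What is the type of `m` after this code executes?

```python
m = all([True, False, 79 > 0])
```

all() returns bool

bool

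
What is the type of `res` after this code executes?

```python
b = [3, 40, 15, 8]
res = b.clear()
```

list.clear() returns None

NoneType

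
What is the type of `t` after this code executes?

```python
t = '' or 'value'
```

'or' returns first truthy value ('value', which is str)

str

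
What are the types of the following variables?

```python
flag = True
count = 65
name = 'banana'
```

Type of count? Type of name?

count is int; name is str

int, str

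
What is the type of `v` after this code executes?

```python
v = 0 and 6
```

'and' returns the first falsy value (0, which is int)

int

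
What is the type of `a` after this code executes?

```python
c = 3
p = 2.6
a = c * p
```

int * float returns float (3 * 2.6 = 7.8)

float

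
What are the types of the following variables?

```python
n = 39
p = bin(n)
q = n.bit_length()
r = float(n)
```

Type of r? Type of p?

float() returns float; bin() returns str

float, str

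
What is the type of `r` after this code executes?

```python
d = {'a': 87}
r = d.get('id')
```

dict.get() returns None when key 'id' is not found and no default given

NoneType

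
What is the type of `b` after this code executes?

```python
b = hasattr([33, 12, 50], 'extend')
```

hasattr() returns bool

bool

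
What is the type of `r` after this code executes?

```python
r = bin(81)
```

bin() returns str representation

str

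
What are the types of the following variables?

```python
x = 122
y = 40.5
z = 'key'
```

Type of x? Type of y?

x is int; y is float

int, float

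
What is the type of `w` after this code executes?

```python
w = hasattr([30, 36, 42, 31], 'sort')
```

hasattr() returns bool

bool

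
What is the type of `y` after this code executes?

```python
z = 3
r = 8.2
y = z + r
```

int + float returns float (3 + 8.2 = 11.2)

float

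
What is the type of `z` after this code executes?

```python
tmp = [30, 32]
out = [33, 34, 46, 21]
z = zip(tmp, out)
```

zip() returns a zip iterator object

zip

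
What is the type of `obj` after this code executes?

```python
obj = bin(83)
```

bin() returns str representation

str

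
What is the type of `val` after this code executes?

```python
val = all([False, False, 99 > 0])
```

all() returns bool

bool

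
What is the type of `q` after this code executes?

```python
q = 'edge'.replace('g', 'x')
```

str.replace() returns str

str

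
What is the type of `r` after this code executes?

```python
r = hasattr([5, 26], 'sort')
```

hasattr() returns bool

bool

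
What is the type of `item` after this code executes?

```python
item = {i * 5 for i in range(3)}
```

A set comprehension {expr for x in iterable} produces a set

set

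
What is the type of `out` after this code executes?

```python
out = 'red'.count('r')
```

str.count() returns int

int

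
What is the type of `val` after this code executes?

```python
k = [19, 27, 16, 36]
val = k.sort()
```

list.sort() returns None (sorts in place)

NoneType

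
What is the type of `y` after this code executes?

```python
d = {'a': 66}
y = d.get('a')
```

dict.get() returns the value (int) when key is found

int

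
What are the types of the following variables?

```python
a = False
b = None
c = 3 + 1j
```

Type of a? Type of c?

a is bool; c is complex

bool, complex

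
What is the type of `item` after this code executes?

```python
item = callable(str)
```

callable() returns bool

bool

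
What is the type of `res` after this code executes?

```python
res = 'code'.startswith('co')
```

str.startswith() returns bool

bool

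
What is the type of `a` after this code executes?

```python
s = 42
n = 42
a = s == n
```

Equality comparison returns bool

bool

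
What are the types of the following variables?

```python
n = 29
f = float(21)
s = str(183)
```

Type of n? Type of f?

n is int; f is float

int, float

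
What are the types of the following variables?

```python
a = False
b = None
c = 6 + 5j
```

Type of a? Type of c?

a is bool; c is complex

bool, complex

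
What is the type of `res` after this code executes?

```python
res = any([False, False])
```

any() returns bool

bool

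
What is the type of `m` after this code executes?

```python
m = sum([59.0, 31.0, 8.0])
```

sum() of floats returns float

float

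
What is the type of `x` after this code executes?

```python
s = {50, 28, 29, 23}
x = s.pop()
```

Popping from a set of ints returns int

int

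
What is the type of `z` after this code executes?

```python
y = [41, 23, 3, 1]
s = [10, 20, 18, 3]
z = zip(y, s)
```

zip() returns a zip iterator object

zip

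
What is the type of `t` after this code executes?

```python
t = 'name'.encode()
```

str.encode() returns bytes

bytes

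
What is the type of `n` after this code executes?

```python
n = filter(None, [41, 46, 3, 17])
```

filter() returns a filter iterator object

filter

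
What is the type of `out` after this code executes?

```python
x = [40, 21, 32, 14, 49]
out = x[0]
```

Indexing a list of ints returns int (x[0] = 40)

int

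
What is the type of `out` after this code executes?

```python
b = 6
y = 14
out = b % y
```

int % int returns int (6 % 14 = 6)

int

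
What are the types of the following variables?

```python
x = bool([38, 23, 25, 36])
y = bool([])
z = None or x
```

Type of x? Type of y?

bool() returns bool; bool() returns bool

bool, bool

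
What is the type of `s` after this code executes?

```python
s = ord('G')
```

ord() returns int (Unicode code point)

int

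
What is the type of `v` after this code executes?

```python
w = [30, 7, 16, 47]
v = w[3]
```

Indexing a list of ints returns int (w[3] = 47)

int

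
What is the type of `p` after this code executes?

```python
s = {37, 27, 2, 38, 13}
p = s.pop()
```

Popping from a set of ints returns int

int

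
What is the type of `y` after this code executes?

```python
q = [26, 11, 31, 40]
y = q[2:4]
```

Slicing a list always returns a list

list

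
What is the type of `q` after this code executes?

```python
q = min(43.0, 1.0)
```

min() of floats returns float

float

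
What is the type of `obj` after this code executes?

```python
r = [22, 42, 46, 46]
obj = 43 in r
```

'in' operator returns bool

bool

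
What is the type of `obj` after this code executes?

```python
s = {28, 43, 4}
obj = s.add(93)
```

set.add() returns None (mutates in place)

NoneType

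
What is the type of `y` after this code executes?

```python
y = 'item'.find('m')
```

str.find() returns int (index, or -1)

int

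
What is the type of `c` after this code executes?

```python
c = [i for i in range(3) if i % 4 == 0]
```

A list comprehension [...] produces a list

list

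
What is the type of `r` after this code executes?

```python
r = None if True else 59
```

Ternary: condition is True, if branch (None) taken → NoneType

NoneType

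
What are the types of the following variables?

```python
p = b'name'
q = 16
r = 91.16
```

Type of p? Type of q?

p is bytes; q is int

bytes, int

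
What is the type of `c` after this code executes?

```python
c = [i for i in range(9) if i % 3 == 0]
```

A list comprehension [...] produces a list

list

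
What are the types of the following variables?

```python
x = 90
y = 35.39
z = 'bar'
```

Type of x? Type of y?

x is int; y is float

int, float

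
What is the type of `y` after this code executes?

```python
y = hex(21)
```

hex() returns str representation

str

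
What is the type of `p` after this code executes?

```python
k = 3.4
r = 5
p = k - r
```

float - int returns float (3.4 - 5 = -1.6)

float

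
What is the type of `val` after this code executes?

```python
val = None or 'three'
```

'or' with None returns the other value ('three', str)

str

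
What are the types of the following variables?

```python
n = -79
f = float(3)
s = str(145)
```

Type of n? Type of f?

n is int; f is float

int, float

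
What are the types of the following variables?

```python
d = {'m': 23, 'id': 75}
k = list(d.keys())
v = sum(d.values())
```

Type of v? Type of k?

sum of int values returns int; list(...) returns list

int, list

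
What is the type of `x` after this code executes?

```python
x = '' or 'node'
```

'or' returns first truthy value ('node', which is str)

str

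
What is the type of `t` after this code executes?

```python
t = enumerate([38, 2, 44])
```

enumerate() returns an enumerate iterator object

enumerate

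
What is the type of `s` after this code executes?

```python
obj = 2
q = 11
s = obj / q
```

int / int always returns float in Python 3 (2 / 11 = 0.181818)

float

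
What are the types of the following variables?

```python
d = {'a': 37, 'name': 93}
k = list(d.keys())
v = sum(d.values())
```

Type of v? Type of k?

sum of int values returns int; list(...) returns list

int, list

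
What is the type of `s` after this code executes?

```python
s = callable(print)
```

callable() returns bool

bool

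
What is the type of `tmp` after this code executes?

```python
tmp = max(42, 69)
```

max() of ints returns int

int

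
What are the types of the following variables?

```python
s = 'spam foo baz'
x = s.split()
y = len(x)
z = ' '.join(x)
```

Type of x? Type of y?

str.split() returns list; len() returns int

list, int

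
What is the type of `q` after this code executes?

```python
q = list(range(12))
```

list(range(...)) returns list

list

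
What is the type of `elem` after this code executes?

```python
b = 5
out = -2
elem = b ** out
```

int ** negative int returns float

float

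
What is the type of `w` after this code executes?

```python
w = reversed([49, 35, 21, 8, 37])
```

reversed() on a list returns a list_reverseiterator

list_reverseiterator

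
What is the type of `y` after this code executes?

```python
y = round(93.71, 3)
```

round() with ndigits arg returns float

float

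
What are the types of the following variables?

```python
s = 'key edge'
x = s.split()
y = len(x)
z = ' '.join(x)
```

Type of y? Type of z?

len() returns int; str.join() returns str

int, str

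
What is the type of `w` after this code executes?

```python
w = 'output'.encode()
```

str.encode() returns bytes

bytes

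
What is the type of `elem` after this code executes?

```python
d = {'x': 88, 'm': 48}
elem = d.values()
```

.values() returns a dict_values view object

dict_values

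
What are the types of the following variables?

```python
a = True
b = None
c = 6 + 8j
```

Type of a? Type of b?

a is bool; b is NoneType

bool, NoneType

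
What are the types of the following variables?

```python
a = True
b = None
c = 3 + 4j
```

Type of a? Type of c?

a is bool; c is complex

bool, complex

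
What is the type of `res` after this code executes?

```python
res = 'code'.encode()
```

str.encode() returns bytes

bytes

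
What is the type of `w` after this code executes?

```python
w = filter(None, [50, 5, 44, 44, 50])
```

filter() returns a filter iterator object

filter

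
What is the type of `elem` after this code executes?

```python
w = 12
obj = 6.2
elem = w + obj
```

int + float returns float (12 + 6.2 = 18.2)

float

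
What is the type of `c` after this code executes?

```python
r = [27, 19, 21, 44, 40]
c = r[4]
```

Indexing a list of ints returns int (r[4] = 40)

int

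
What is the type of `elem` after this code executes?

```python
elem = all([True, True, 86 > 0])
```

all() returns bool

bool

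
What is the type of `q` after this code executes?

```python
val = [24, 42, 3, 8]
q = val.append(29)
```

list.append() returns None (mutates in place)

NoneType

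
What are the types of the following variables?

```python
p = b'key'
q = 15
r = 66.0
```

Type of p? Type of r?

p is bytes; r is float

bytes, float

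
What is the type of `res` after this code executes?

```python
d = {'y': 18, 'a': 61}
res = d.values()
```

.values() returns a dict_values view object

dict_values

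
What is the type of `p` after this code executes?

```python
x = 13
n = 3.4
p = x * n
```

int * float returns float (13 * 3.4 = 44.2)

float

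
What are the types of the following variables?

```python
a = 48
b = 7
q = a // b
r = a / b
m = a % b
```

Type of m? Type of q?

int % int returns int; int // int returns int

int, int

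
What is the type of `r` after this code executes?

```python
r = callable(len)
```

callable() returns bool

bool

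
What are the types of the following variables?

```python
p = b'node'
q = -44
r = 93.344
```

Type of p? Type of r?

p is bytes; r is float

bytes, float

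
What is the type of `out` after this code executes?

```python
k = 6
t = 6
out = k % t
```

int % int returns int (6 % 6 = 0)

int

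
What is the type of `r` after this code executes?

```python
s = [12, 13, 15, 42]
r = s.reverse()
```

list.reverse() returns None

NoneType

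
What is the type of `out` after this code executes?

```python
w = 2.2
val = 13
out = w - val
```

float - int returns float (2.2 - 13 = -10.8)

float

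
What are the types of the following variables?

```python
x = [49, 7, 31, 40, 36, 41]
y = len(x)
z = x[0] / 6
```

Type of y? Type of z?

len() returns int; int / int returns float

int, float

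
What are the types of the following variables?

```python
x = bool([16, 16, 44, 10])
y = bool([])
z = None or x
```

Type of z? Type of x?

None or <bool> returns the bool; bool() returns bool

bool, bool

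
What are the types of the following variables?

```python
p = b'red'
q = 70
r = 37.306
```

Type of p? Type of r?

p is bytes; r is float

bytes, float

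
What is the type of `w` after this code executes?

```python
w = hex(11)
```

hex() returns str representation

str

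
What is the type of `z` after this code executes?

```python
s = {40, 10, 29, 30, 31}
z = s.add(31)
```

set.add() returns None (mutates in place)

NoneType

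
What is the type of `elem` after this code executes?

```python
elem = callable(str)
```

callable() returns bool

bool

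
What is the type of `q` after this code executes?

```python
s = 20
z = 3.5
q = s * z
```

int * float returns float (20 * 3.5 = 70.0)

float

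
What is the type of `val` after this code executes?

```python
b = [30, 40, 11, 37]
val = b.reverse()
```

list.reverse() returns None

NoneType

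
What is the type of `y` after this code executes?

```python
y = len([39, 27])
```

len() always returns int

int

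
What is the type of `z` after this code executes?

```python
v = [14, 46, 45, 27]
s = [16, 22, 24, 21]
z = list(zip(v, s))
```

list(zip(...)) returns a list of tuples

list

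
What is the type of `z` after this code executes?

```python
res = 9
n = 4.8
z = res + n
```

int + float returns float (9 + 4.8 = 13.8)

float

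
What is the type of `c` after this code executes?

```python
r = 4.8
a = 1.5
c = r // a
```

float // float returns float (floor division preserves float type)

float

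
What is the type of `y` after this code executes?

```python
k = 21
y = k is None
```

'is' comparison returns bool

bool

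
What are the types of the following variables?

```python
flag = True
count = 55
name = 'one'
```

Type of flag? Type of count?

flag is bool; count is int

bool, int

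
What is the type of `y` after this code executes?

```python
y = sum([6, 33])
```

sum() of ints returns int

int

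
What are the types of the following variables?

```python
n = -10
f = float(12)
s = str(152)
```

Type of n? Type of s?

n is int; s is str

int, str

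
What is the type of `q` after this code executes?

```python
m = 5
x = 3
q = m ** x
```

int ** positive int returns int (5 ** 3 = 125)

int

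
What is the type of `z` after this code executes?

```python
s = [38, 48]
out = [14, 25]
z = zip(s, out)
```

zip() returns a zip iterator object

zip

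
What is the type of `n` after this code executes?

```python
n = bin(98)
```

bin() returns str representation

str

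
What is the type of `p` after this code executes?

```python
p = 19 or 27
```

'or' returns the first truthy value (19, which is int)

int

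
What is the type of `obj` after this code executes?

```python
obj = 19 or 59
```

'or' returns the first truthy value (19, which is int)

int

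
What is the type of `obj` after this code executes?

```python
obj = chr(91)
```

chr() returns str (single character)

str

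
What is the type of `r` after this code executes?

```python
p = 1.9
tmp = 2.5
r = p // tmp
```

float // float returns float (floor division preserves float type)

float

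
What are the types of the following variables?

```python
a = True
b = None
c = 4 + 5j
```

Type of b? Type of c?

b is NoneType; c is complex

NoneType, complex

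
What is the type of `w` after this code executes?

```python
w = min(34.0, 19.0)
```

min() of floats returns float

float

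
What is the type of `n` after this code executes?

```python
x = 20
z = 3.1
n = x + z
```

int + float returns float (20 + 3.1 = 23.1)

float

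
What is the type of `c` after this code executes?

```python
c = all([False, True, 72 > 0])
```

all() returns bool

bool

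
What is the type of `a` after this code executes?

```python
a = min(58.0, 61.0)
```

min() of floats returns float

float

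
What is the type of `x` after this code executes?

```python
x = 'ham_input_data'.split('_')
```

str.split() returns list

list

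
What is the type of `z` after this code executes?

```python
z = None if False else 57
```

Ternary: condition is False, else branch (57) taken → int

int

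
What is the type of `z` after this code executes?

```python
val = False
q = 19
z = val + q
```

bool + int returns int (False is 0, so 0 + 19 = 19)

int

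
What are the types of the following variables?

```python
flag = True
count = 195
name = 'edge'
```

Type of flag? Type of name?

flag is bool; name is str

bool, str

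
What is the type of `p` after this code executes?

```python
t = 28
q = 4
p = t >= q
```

Comparison operators return bool

bool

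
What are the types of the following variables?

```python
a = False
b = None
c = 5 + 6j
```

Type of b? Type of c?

b is NoneType; c is complex

NoneType, complex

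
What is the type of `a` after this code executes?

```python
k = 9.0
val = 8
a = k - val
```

float - int returns float (9.0 - 8 = 1.0)

float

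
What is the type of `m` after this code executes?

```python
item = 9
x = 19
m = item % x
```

int % int returns int (9 % 19 = 9)

int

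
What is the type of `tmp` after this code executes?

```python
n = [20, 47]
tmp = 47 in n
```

'in' operator returns bool

bool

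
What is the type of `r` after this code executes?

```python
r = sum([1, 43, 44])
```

sum() of ints returns int

int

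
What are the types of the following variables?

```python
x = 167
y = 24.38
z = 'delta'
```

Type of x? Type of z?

x is int; z is str

int, str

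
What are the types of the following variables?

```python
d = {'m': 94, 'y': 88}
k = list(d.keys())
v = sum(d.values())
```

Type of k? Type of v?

list(...) returns list; sum of int values returns int

list, int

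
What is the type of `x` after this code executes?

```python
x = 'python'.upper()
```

str.upper() returns str

str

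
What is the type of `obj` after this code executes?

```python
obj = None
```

None has type NoneType

NoneType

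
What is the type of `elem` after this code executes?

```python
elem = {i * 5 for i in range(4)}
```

A set comprehension {expr for x in iterable} produces a set

set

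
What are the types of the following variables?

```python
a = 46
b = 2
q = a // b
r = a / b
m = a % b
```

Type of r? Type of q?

int / int returns float; int // int returns int

float, int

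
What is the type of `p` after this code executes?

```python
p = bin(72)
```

bin() returns str representation

str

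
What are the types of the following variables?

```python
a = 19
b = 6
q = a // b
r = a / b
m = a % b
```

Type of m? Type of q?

int % int returns int; int // int returns int

int, int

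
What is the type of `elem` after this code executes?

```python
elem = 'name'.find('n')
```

str.find() returns int (index, or -1)

int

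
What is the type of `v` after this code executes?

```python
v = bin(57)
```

bin() returns str representation

str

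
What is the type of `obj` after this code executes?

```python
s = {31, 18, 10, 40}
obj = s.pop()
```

Popping from a set of ints returns int

int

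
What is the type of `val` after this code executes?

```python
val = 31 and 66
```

'and' returns the last value when all truthy (66, which is int)

int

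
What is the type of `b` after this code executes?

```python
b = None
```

None has type NoneType

NoneType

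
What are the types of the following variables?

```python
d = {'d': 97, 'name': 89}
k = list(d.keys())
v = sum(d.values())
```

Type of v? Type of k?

sum of int values returns int; list(...) returns list

int, list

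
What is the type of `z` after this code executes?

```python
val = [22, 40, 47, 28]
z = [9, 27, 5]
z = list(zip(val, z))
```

list(zip(...)) returns a list of tuples

list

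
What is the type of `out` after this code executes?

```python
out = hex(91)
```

hex() returns str representation

str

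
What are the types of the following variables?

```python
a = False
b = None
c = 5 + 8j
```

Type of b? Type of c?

b is NoneType; c is complex

NoneType, complex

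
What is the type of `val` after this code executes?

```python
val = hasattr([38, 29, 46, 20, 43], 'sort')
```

hasattr() returns bool

bool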